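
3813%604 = 189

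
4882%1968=946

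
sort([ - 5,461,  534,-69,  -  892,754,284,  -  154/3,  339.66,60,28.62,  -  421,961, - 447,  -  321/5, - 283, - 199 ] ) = [ - 892 , - 447, - 421, - 283,-199, - 69,-321/5, - 154/3, - 5, 28.62,60  ,  284, 339.66, 461, 534,754, 961 ] 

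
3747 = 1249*3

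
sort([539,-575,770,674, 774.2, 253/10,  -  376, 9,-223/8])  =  [ - 575, - 376,-223/8,9,253/10,539 , 674, 770,774.2 ]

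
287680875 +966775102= 1254455977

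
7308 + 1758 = 9066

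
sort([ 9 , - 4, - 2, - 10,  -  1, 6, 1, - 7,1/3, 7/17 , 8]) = [ - 10, - 7 , - 4 , - 2,-1, 1/3,7/17,1,6,  8,9] 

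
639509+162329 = 801838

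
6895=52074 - 45179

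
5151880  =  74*69620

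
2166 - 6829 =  - 4663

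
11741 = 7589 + 4152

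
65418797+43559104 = 108977901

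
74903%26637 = 21629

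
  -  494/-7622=247/3811 = 0.06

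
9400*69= 648600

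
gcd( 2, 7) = 1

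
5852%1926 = 74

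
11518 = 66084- 54566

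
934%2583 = 934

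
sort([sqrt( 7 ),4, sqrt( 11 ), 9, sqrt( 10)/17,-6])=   [ - 6 , sqrt ( 10 ) /17, sqrt(7 ), sqrt (11) , 4, 9]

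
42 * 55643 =2337006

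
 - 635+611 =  - 24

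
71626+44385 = 116011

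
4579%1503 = 70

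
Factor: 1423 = 1423^1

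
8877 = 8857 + 20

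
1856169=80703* 23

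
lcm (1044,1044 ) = 1044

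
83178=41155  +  42023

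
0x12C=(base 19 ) FF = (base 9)363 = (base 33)93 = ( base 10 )300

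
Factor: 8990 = 2^1*5^1*29^1*31^1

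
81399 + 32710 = 114109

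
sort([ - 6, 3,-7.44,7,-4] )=[ - 7.44,  -  6, -4,3,7] 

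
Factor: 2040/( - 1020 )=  - 2= - 2^1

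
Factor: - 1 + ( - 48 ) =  - 7^2 =- 49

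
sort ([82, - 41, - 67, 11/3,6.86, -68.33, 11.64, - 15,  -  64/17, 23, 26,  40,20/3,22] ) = [ - 68.33, - 67, - 41,-15, - 64/17,11/3,20/3, 6.86,11.64,22,23, 26,40,  82 ]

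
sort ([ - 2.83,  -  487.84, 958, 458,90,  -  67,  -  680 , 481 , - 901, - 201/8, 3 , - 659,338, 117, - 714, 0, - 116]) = [ - 901,-714, - 680, - 659, - 487.84, - 116, -67 ,-201/8,-2.83,0,  3, 90, 117, 338, 458  ,  481,958 ]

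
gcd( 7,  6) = 1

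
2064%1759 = 305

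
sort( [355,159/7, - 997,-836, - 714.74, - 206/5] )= [ - 997, - 836, - 714.74, - 206/5, 159/7 , 355] 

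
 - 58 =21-79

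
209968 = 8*26246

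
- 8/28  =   - 1  +  5/7 = - 0.29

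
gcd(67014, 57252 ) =6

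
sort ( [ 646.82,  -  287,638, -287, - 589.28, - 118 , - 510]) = [ - 589.28,  -  510, - 287,-287, - 118, 638,646.82 ]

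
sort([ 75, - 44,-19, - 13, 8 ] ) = [  -  44, - 19, - 13,8,  75 ] 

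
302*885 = 267270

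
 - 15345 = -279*55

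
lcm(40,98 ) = 1960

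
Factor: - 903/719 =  - 3^1*7^1*43^1*719^(- 1) 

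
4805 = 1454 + 3351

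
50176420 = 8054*6230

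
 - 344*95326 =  - 32792144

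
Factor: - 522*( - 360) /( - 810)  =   - 2^3*29^1 = - 232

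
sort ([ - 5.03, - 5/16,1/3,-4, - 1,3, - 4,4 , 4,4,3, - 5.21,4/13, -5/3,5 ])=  [ - 5.21, - 5.03, - 4, - 4, - 5/3, - 1, - 5/16, 4/13,1/3,3,3,4,4,4,5]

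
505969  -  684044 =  - 178075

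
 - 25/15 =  - 2 + 1/3 = - 1.67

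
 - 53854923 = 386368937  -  440223860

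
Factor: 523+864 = 19^1*73^1 =1387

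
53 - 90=-37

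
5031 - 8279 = - 3248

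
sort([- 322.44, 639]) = [ - 322.44,639 ]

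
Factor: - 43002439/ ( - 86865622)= 2^( - 1)*53^( - 1)*819487^( - 1 ) * 43002439^1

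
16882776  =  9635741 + 7247035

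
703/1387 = 37/73= 0.51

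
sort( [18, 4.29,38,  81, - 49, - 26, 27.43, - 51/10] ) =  [ - 49, - 26, - 51/10, 4.29, 18,  27.43,38,81]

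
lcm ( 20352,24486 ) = 1567104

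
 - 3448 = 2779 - 6227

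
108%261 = 108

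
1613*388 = 625844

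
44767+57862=102629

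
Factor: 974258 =2^1 *73^1*  6673^1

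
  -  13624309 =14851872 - 28476181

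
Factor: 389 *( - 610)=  - 2^1*5^1*61^1*  389^1 = -237290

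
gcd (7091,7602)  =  7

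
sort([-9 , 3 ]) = [ - 9,3] 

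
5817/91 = 63 + 12/13 = 63.92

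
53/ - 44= - 2 + 35/44 = - 1.20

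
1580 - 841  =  739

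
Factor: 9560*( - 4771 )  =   - 2^3*5^1*13^1*239^1*367^1=- 45610760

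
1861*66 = 122826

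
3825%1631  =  563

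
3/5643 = 1/1881 = 0.00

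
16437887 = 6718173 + 9719714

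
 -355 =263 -618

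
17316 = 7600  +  9716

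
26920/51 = 527 +43/51 = 527.84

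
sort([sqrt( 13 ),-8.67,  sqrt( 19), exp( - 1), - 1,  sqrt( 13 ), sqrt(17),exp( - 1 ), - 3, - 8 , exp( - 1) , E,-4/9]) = [  -  8.67, - 8, -3, - 1, - 4/9 , exp(-1), exp( - 1 ),exp(  -  1 ), E,sqrt( 13),sqrt(13 ),sqrt( 17 ),sqrt( 19 ) ]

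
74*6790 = 502460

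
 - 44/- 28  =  11/7 = 1.57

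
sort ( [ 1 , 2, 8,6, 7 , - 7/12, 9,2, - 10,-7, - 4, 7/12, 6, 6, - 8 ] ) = [- 10,  -  8 , - 7, - 4,-7/12,7/12,1, 2, 2, 6, 6, 6, 7, 8, 9]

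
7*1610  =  11270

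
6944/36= 1736/9 = 192.89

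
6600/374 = 17  +  11/17 = 17.65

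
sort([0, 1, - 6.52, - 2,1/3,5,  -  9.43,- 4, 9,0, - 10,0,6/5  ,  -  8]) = [  -  10, - 9.43, - 8,  -  6.52, - 4, - 2, 0,0,0,  1/3,1,6/5,5,9]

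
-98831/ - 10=9883 + 1/10=9883.10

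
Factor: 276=2^2*3^1*23^1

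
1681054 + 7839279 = 9520333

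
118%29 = 2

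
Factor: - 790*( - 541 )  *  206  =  88042340 = 2^2*5^1 *79^1*103^1 * 541^1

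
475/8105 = 95/1621 = 0.06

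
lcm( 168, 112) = 336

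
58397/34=1717 + 19/34 = 1717.56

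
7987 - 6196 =1791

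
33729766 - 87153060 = - 53423294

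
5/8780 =1/1756 = 0.00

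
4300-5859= -1559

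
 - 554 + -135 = -689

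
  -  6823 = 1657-8480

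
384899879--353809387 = 738709266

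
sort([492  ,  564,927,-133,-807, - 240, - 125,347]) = [ -807,  -  240, - 133,-125, 347, 492,  564,927] 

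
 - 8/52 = -2/13  =  -0.15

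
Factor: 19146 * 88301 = 1690610946 = 2^1*3^1*3191^1*88301^1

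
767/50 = 15 + 17/50 =15.34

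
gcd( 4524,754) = 754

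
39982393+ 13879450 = 53861843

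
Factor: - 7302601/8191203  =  -3^ ( - 1) * 53^( - 1 )*51517^( - 1 ) * 7302601^1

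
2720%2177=543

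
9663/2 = 4831 + 1/2 = 4831.50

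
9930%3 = 0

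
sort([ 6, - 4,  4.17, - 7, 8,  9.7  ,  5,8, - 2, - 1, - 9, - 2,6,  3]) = [-9,-7, - 4, - 2,  -  2, - 1,3,4.17, 5 , 6,6,8  ,  8, 9.7]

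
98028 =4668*21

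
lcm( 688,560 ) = 24080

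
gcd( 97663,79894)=1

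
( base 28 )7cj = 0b1011011010011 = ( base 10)5843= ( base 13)2876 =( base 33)5C2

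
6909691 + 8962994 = 15872685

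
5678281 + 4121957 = 9800238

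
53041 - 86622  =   - 33581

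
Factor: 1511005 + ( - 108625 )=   1402380=2^2*3^3*5^1*7^2*53^1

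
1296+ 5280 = 6576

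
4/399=4/399 = 0.01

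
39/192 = 13/64   =  0.20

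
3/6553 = 3/6553 = 0.00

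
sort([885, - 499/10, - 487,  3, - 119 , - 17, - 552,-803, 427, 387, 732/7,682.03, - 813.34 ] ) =[ - 813.34, - 803, - 552,-487 , -119, - 499/10,-17, 3,  732/7, 387, 427,  682.03,885] 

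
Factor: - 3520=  - 2^6*5^1*11^1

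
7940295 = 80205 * 99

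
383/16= 23 + 15/16 = 23.94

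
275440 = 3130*88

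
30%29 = 1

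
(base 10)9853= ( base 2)10011001111101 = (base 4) 2121331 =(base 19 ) 185b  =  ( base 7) 40504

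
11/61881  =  11/61881=0.00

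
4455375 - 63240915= - 58785540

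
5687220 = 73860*77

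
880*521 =458480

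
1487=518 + 969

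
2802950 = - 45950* ( - 61 )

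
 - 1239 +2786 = 1547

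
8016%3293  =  1430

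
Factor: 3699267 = 3^1*11^1 *13^1*8623^1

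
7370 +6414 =13784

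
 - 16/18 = - 8/9 = - 0.89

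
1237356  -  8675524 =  - 7438168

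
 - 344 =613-957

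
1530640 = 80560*19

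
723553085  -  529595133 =193957952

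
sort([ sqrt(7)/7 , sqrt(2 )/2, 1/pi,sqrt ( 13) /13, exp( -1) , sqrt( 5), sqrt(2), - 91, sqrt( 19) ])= [ - 91,sqrt(13 )/13,1/pi, exp(  -  1 ),sqrt(7)/7, sqrt(2 )/2,sqrt(2), sqrt( 5), sqrt ( 19)] 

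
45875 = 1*45875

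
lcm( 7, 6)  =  42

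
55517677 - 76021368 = - 20503691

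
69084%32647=3790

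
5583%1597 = 792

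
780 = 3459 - 2679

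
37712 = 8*4714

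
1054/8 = 527/4 = 131.75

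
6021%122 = 43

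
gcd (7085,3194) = 1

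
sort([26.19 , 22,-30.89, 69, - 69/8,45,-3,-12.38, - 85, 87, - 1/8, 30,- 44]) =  [ - 85,  -  44, - 30.89 ,  -  12.38,-69/8,-3, - 1/8, 22,26.19, 30, 45,69, 87]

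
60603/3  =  20201 =20201.00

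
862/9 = 862/9 = 95.78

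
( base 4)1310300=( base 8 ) 16460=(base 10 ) 7472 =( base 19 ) 11D5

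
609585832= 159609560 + 449976272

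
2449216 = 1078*2272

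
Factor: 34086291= 3^1 * 11362097^1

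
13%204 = 13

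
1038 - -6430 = 7468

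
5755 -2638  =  3117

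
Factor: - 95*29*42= - 2^1*3^1*5^1*7^1*19^1*29^1  =  - 115710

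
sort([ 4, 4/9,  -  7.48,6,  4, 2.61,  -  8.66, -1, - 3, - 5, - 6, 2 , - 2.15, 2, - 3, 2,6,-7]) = [ - 8.66, - 7.48, - 7,-6,-5, - 3, - 3,-2.15, - 1,4/9,  2, 2,2, 2.61, 4,4, 6, 6 ]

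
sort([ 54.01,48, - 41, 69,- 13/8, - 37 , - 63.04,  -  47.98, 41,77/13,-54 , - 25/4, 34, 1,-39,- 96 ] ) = [- 96, - 63.04, - 54, - 47.98,-41, - 39, - 37,-25/4,-13/8,1,77/13, 34, 41,  48, 54.01 , 69]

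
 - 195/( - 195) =1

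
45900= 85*540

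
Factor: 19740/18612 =3^( - 1 )*5^1*7^1 * 11^(  -  1) = 35/33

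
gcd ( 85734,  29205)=99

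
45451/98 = 463 + 11/14 = 463.79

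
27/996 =9/332 = 0.03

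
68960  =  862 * 80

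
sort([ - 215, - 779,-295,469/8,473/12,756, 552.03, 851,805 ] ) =[ - 779, -295, - 215, 473/12,469/8,552.03,756,805,851 ] 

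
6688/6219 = 6688/6219 = 1.08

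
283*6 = 1698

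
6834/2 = 3417 = 3417.00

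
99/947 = 99/947 = 0.10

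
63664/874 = 72 + 16/19  =  72.84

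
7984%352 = 240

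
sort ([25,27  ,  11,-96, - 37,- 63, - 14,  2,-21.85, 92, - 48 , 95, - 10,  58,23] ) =[ - 96,-63, - 48,- 37,-21.85,-14, - 10,2,11, 23, 25, 27,58,92,95] 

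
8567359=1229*6971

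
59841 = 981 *61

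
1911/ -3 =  - 637/1= - 637.00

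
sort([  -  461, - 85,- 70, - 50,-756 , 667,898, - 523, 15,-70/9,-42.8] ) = [- 756,-523, - 461, - 85, - 70,- 50,-42.8, - 70/9,15, 667,898] 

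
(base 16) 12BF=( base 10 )4799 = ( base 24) 87N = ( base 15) 164E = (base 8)11277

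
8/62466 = 4/31233= 0.00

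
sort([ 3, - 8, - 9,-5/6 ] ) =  [ - 9,  -  8 ,-5/6, 3] 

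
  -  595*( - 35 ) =20825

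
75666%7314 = 2526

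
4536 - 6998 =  - 2462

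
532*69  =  36708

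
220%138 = 82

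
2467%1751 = 716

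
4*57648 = 230592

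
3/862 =3/862 = 0.00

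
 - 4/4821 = -1+4817/4821 = -0.00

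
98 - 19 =79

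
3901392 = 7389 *528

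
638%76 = 30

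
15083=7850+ 7233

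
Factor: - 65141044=-2^2*19^1*31^1*43^1*643^1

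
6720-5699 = 1021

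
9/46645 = 9/46645 = 0.00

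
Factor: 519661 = 349^1*1489^1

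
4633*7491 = 34705803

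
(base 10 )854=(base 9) 1148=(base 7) 2330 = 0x356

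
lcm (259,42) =1554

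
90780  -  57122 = 33658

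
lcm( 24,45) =360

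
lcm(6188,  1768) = 12376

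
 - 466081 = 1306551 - 1772632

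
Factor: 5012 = 2^2*7^1*179^1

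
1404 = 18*78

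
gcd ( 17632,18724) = 4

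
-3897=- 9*433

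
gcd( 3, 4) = 1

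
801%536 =265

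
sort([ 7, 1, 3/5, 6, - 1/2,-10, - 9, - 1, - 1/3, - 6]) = [ - 10, - 9, - 6, - 1, - 1/2, - 1/3, 3/5, 1, 6, 7]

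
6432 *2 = 12864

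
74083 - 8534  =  65549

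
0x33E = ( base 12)592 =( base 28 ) 11I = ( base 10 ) 830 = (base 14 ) 434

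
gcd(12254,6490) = 22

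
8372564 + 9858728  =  18231292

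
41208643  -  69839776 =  - 28631133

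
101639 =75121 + 26518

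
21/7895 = 21/7895 = 0.00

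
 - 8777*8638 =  -75815726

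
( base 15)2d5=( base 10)650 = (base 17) 244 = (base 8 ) 1212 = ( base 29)MC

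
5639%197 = 123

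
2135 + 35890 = 38025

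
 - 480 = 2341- 2821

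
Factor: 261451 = 261451^1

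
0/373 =0 = 0.00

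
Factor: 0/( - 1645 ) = 0^1 = 0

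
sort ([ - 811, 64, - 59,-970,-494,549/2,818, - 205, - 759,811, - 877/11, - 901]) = [ -970,-901, - 811, - 759,-494, - 205, - 877/11, - 59,64,549/2 , 811, 818]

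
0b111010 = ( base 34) 1O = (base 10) 58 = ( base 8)72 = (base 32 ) 1q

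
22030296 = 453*48632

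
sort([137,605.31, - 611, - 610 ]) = [ - 611, - 610,137, 605.31] 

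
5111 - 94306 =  - 89195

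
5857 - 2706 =3151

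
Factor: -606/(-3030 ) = 1/5 = 5^(  -  1)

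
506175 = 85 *5955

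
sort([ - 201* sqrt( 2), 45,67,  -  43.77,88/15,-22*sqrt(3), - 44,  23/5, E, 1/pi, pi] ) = [- 201*sqrt ( 2), - 44, - 43.77, - 22*sqrt ( 3),  1/pi,E,pi,23/5,  88/15 , 45,  67 ]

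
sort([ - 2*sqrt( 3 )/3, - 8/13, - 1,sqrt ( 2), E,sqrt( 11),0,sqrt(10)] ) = [ - 2*sqrt ( 3 )/3,-1, - 8/13, 0,sqrt( 2),E,sqrt ( 10),sqrt( 11) ] 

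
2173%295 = 108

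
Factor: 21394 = 2^1 *19^1*563^1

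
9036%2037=888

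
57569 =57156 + 413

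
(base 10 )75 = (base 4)1023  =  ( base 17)47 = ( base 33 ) 29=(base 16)4B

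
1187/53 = 1187/53 = 22.40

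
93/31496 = 3/1016 = 0.00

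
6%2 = 0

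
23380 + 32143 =55523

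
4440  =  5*888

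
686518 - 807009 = - 120491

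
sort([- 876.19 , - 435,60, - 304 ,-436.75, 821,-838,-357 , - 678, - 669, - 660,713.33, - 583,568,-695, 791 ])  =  [ - 876.19 ,-838,-695, - 678 , - 669, - 660, - 583, - 436.75, - 435,-357,-304, 60,568,713.33, 791,821]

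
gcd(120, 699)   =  3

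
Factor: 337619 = 283^1 * 1193^1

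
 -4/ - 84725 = 4/84725 = 0.00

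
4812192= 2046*2352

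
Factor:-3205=-5^1*641^1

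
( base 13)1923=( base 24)6c3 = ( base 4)322203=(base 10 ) 3747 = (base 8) 7243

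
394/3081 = 394/3081  =  0.13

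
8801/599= 8801/599 = 14.69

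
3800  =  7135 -3335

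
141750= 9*15750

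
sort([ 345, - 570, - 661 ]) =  [ - 661, - 570,345 ]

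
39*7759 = 302601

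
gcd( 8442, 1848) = 42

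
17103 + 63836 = 80939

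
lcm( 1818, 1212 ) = 3636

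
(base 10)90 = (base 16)5A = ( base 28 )36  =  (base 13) 6c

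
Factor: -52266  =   - 2^1*3^1*31^1*281^1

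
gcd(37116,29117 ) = 1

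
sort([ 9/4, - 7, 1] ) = [ - 7,  1,9/4]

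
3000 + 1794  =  4794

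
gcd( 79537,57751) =1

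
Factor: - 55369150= - 2^1 *5^2*1107383^1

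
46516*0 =0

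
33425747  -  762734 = 32663013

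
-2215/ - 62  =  35 +45/62= 35.73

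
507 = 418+89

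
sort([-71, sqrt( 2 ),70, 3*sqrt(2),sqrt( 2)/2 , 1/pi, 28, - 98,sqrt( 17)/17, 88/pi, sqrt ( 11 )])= [ - 98, - 71, sqrt( 17)/17, 1/pi, sqrt(2) /2,sqrt( 2 ), sqrt( 11 ),  3* sqrt ( 2), 28, 88/pi, 70 ] 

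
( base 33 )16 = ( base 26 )1D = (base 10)39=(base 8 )47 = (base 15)29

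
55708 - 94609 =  - 38901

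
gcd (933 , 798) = 3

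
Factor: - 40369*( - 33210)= 2^1 *3^4*5^1*7^1*41^1*73^1*79^1 = 1340654490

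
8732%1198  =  346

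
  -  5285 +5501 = 216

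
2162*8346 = 18044052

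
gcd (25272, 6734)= 26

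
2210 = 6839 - 4629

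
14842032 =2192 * 6771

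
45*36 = 1620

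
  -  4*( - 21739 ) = 86956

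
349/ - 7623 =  - 1 + 7274/7623 = -  0.05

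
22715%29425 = 22715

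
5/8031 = 5/8031=0.00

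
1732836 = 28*61887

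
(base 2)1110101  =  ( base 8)165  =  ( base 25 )4h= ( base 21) 5C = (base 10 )117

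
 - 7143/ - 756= 9 +113/252 = 9.45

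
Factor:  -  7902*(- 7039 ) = 2^1*3^2*439^1 * 7039^1 = 55622178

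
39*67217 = 2621463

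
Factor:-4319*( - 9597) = 3^1 * 7^2*457^1*617^1 = 41449443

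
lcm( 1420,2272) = 11360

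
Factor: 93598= 2^1*53^1*883^1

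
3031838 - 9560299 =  - 6528461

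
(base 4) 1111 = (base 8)125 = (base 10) 85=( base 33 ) 2J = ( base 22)3J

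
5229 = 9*581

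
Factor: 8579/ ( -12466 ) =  - 2^(-1 )*271^( - 1 )*373^1=- 373/542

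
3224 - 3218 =6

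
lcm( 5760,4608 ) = 23040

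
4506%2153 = 200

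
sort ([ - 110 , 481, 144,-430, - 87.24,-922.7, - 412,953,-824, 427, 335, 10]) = [ - 922.7, - 824,-430, - 412,-110, - 87.24, 10,144 , 335, 427, 481, 953]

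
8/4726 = 4/2363= 0.00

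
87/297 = 29/99 = 0.29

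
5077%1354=1015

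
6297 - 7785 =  - 1488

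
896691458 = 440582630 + 456108828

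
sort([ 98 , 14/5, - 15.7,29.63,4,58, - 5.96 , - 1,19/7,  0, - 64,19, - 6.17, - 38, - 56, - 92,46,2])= [ - 92, - 64, - 56, - 38, - 15.7, - 6.17, - 5.96, - 1, 0, 2, 19/7,14/5,4,19 , 29.63,  46 , 58,98] 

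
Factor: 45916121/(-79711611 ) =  - 3^ ( - 1)*7^(-1)*1627^( - 1 )*2333^(-1)*45916121^1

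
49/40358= 49/40358 = 0.00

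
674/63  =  10 + 44/63 = 10.70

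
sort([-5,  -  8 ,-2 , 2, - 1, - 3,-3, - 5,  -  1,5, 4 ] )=[-8,-5, - 5, - 3, -3, - 2, - 1,-1,2,4, 5] 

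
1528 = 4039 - 2511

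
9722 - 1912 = 7810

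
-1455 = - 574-881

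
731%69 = 41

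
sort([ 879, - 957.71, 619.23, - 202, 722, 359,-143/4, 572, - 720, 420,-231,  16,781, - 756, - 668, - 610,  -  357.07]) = [ - 957.71, - 756,-720,-668, - 610,-357.07,-231, - 202,-143/4 , 16, 359,420, 572 , 619.23, 722 , 781,  879]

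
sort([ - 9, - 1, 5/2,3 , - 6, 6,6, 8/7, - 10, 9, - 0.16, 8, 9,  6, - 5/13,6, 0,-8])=[ - 10, - 9, - 8, - 6, - 1,-5/13, - 0.16, 0,8/7 , 5/2, 3, 6, 6, 6, 6, 8, 9, 9]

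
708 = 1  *708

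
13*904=11752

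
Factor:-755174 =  - 2^1*7^1 * 17^1*19^1*167^1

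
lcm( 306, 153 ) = 306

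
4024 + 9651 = 13675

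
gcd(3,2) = 1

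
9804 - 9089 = 715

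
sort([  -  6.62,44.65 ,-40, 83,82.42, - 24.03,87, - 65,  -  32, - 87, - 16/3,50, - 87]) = [ - 87 , - 87, - 65, - 40, - 32, - 24.03, - 6.62, - 16/3,  44.65, 50,82.42,83,87]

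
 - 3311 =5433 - 8744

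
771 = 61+710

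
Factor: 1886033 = 103^1*18311^1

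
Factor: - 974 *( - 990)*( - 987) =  - 951724620=-2^2*3^3 * 5^1*7^1 * 11^1 * 47^1*487^1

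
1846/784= 923/392 = 2.35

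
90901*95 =8635595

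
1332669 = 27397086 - 26064417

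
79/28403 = 79/28403 = 0.00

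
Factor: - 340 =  - 2^2*5^1*17^1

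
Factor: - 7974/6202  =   - 9/7 =-3^2*7^( - 1 )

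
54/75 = 18/25 = 0.72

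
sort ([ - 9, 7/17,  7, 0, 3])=[ - 9, 0,7/17,3,7]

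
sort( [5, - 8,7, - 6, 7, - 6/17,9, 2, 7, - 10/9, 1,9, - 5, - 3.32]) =[ - 8, - 6, - 5, - 3.32, - 10/9 , - 6/17, 1, 2 , 5,  7,7,  7,9,9 ] 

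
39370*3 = 118110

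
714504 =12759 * 56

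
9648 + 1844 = 11492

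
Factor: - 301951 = - 13^1*23227^1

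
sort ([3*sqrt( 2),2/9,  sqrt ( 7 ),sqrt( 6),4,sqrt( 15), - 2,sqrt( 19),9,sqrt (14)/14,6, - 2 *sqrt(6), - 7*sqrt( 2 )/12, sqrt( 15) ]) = [ - 2*sqrt( 6 ), - 2, - 7*  sqrt(2 )/12, 2/9,sqrt( 14)/14,sqrt( 6),sqrt( 7),sqrt( 15), sqrt(15),4,  3* sqrt( 2),sqrt ( 19 ),6,9]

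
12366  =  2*6183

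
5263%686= 461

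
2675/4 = 2675/4 = 668.75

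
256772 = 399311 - 142539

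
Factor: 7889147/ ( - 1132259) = -7^2*233^1*691^1*1132259^ ( - 1 )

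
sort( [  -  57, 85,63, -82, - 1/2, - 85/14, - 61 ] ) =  [ - 82, - 61, - 57, - 85/14, - 1/2,63,85 ] 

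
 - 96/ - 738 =16/123 = 0.13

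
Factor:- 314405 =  - 5^1  *7^1*13^1*691^1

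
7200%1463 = 1348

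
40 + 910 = 950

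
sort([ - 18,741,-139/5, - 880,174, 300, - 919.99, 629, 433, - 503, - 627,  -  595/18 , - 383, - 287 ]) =[  -  919.99, - 880, - 627, - 503, - 383, - 287, - 595/18, - 139/5, - 18,174, 300,433,629,741]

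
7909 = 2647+5262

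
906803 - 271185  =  635618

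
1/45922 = 1/45922  =  0.00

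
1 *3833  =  3833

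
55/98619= 55/98619 = 0.00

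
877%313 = 251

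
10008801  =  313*31977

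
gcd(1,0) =1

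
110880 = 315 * 352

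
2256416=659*3424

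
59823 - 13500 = 46323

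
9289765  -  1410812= 7878953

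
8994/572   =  4497/286 = 15.72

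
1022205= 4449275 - 3427070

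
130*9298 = 1208740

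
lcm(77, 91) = 1001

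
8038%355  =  228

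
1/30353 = 1/30353 = 0.00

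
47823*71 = 3395433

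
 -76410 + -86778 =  - 163188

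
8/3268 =2/817  =  0.00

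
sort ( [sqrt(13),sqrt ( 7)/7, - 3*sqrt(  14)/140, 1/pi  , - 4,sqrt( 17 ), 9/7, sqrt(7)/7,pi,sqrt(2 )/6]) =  [ - 4, - 3*sqrt( 14)/140,sqrt(2 )/6, 1/pi, sqrt(7)/7  ,  sqrt(7 )/7, 9/7, pi, sqrt( 13 ),sqrt (17 )]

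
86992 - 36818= 50174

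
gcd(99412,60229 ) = 1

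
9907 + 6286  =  16193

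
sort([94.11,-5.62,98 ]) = [ - 5.62, 94.11 , 98] 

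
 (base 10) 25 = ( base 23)12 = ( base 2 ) 11001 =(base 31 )P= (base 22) 13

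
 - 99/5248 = -99/5248 = -0.02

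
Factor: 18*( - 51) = - 2^1*3^3*17^1   =  - 918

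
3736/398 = 1868/199 = 9.39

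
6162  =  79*78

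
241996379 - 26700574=215295805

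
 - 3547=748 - 4295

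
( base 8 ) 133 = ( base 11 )83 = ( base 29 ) 34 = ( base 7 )160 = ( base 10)91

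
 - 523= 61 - 584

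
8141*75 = 610575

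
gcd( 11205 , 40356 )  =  9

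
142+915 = 1057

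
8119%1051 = 762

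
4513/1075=4513/1075 = 4.20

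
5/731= 5/731 = 0.01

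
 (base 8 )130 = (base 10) 88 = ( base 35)2i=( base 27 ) 37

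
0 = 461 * 0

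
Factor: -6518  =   - 2^1*3259^1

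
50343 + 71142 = 121485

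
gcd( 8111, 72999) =8111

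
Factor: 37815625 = 5^5  *  12101^1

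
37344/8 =4668= 4668.00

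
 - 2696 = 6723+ - 9419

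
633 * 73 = 46209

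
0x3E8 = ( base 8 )1750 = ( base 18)31a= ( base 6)4344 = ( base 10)1000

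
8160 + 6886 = 15046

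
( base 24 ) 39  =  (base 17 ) 4d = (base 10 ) 81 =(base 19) 45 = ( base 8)121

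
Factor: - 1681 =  -41^2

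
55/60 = 11/12 = 0.92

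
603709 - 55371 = 548338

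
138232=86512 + 51720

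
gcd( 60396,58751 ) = 7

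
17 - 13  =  4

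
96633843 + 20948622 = 117582465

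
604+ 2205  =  2809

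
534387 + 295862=830249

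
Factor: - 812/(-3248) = 2^(-2 )= 1/4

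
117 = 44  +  73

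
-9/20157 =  - 3/6719 = -0.00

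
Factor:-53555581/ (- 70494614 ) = 2^(  -  1)*17^(  -  2 )*121963^(-1)*53555581^1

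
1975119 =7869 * 251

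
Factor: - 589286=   -  2^1*47^1*6269^1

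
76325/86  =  887+1/2 = 887.50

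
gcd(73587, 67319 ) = 1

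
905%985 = 905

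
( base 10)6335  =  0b1100010111111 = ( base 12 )37BB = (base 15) 1D25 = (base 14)2447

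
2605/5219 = 2605/5219= 0.50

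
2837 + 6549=9386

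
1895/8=236 + 7/8 = 236.88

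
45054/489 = 15018/163 = 92.13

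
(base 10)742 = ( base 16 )2e6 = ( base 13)451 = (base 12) 51a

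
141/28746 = 47/9582= 0.00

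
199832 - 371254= -171422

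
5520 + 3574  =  9094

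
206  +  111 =317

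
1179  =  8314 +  - 7135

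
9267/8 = 1158 + 3/8 = 1158.38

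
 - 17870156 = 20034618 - 37904774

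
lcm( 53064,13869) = 1220472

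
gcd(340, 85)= 85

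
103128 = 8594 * 12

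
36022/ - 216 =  - 167  +  25/108 = - 166.77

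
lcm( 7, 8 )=56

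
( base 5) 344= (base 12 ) 83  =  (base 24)43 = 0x63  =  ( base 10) 99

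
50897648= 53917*944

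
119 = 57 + 62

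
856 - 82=774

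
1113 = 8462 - 7349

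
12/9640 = 3/2410 = 0.00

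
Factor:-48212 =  - 2^2*17^1*709^1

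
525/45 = 11 + 2/3= 11.67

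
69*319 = 22011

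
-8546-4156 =-12702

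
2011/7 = 2011/7  =  287.29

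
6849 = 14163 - 7314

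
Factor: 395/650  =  79/130 = 2^ (-1)*5^ ( - 1 )*13^ ( - 1 )*79^1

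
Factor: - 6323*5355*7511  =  -254319943815 = -3^2*5^1 * 7^2*17^1*29^1 * 37^1 *6323^1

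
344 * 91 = 31304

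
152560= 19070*8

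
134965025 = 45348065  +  89616960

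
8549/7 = 1221 + 2/7 =1221.29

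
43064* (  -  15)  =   - 645960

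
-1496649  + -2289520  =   - 3786169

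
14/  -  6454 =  -1/461 = - 0.00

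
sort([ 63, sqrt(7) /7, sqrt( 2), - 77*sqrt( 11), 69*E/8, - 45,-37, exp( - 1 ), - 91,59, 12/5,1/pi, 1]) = [ - 77 * sqrt(11), - 91 , - 45, -37, 1/pi, exp ( - 1), sqrt( 7)/7, 1,  sqrt( 2), 12/5 , 69  *  E/8, 59 , 63]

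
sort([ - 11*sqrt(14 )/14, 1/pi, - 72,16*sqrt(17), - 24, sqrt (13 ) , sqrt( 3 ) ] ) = [ - 72,-24,-11*sqrt (14) /14,1/pi,sqrt( 3 ) , sqrt(13 ) , 16*sqrt(17 )]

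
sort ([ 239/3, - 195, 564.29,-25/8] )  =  [ - 195, - 25/8,239/3,564.29 ]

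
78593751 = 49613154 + 28980597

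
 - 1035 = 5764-6799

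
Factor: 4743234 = 2^1  *  3^2*263513^1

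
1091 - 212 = 879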